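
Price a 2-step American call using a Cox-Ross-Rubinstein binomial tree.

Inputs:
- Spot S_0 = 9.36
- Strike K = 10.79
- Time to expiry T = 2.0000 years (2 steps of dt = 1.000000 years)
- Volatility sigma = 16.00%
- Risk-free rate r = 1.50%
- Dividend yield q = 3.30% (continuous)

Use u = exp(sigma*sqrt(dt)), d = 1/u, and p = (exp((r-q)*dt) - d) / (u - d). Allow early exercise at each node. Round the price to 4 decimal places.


Answer: Price = V(0,0) = 0.3336

Derivation:
dt = T/N = 1.000000
u = exp(sigma*sqrt(dt)) = 1.173511; d = 1/u = 0.852144
p = (exp((r-q)*dt) - d) / (u - d) = 0.404575
Discount per step: exp(-r*dt) = 0.985112
Stock lattice S(k, i) with i counting down-moves:
  k=0: S(0,0) = 9.3600
  k=1: S(1,0) = 10.9841; S(1,1) = 7.9761
  k=2: S(2,0) = 12.8899; S(2,1) = 9.3600; S(2,2) = 6.7968
Terminal payoffs V(N, i) = max(S_T - K, 0):
  V(2,0) = 2.099916; V(2,1) = 0.000000; V(2,2) = 0.000000
Backward induction: V(k, i) = exp(-r*dt) * [p * V(k+1, i) + (1-p) * V(k+1, i+1)]; then take max(V_cont, immediate exercise) for American.
  V(1,0) = exp(-r*dt) * [p*2.099916 + (1-p)*0.000000] = 0.836926; exercise = 0.194062; V(1,0) = max -> 0.836926
  V(1,1) = exp(-r*dt) * [p*0.000000 + (1-p)*0.000000] = 0.000000; exercise = 0.000000; V(1,1) = max -> 0.000000
  V(0,0) = exp(-r*dt) * [p*0.836926 + (1-p)*0.000000] = 0.333559; exercise = 0.000000; V(0,0) = max -> 0.333559


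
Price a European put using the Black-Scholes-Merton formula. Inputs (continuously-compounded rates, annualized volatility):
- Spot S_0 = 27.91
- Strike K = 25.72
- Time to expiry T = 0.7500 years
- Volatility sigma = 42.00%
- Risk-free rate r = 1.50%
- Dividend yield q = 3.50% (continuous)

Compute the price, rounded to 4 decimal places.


d1 = (ln(S/K) + (r - q + 0.5*sigma^2) * T) / (sigma * sqrt(T)) = 0.36528717
d2 = d1 - sigma * sqrt(T) = 0.00155650
exp(-rT) = 0.98881304; exp(-qT) = 0.97409154
P = K * exp(-rT) * N(-d2) - S_0 * exp(-qT) * N(-d1)
N(-d1) = 0.35744853; N(-d2) = 0.49937905
P = 25.7200 * 0.98881304 * 0.49937905 - 27.9100 * 0.97409154 * 0.35744853 = 2.9824

Answer: Price = 2.9824


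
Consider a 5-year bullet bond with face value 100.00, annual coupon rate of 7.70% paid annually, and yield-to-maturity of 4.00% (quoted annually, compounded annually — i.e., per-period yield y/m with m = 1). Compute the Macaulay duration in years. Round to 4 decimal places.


Coupon per period c = face * coupon_rate / m = 7.700000
Periods per year m = 1; per-period yield y/m = 0.040000
Number of cashflows N = 5
Cashflows (t years, CF_t, discount factor 1/(1+y/m)^(m*t), PV):
  t = 1.0000: CF_t = 7.700000, DF = 0.961538, PV = 7.403846
  t = 2.0000: CF_t = 7.700000, DF = 0.924556, PV = 7.119083
  t = 3.0000: CF_t = 7.700000, DF = 0.888996, PV = 6.845272
  t = 4.0000: CF_t = 7.700000, DF = 0.854804, PV = 6.581992
  t = 5.0000: CF_t = 107.700000, DF = 0.821927, PV = 88.521549
Price P = sum_t PV_t = 116.471743
Macaulay numerator sum_t t * PV_t:
  t * PV_t at t = 1.0000: 7.403846
  t * PV_t at t = 2.0000: 14.238166
  t * PV_t at t = 3.0000: 20.535816
  t * PV_t at t = 4.0000: 26.327969
  t * PV_t at t = 5.0000: 442.607747
Macaulay duration D = (sum_t t * PV_t) / P = 511.113544 / 116.471743 = 4.388305

Answer: Macaulay duration = 4.3883 years


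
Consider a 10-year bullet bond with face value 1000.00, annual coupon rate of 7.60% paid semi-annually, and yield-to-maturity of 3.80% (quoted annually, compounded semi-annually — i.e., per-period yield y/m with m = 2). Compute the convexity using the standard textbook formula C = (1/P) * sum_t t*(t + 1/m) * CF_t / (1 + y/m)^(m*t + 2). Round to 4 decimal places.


Answer: Convexity = 68.9737

Derivation:
Coupon per period c = face * coupon_rate / m = 38.000000
Periods per year m = 2; per-period yield y/m = 0.019000
Number of cashflows N = 20
Cashflows (t years, CF_t, discount factor 1/(1+y/m)^(m*t), PV):
  t = 0.5000: CF_t = 38.000000, DF = 0.981354, PV = 37.291462
  t = 1.0000: CF_t = 38.000000, DF = 0.963056, PV = 36.596136
  t = 1.5000: CF_t = 38.000000, DF = 0.945099, PV = 35.913774
  t = 2.0000: CF_t = 38.000000, DF = 0.927477, PV = 35.244135
  t = 2.5000: CF_t = 38.000000, DF = 0.910184, PV = 34.586983
  t = 3.0000: CF_t = 38.000000, DF = 0.893213, PV = 33.942083
  t = 3.5000: CF_t = 38.000000, DF = 0.876558, PV = 33.309208
  t = 4.0000: CF_t = 38.000000, DF = 0.860214, PV = 32.688134
  t = 4.5000: CF_t = 38.000000, DF = 0.844175, PV = 32.078639
  t = 5.0000: CF_t = 38.000000, DF = 0.828434, PV = 31.480510
  t = 5.5000: CF_t = 38.000000, DF = 0.812988, PV = 30.893533
  t = 6.0000: CF_t = 38.000000, DF = 0.797829, PV = 30.317500
  t = 6.5000: CF_t = 38.000000, DF = 0.782953, PV = 29.752208
  t = 7.0000: CF_t = 38.000000, DF = 0.768354, PV = 29.197457
  t = 7.5000: CF_t = 38.000000, DF = 0.754028, PV = 28.653049
  t = 8.0000: CF_t = 38.000000, DF = 0.739968, PV = 28.118792
  t = 8.5000: CF_t = 38.000000, DF = 0.726171, PV = 27.594496
  t = 9.0000: CF_t = 38.000000, DF = 0.712631, PV = 27.079977
  t = 9.5000: CF_t = 38.000000, DF = 0.699343, PV = 26.575051
  t = 10.0000: CF_t = 1038.000000, DF = 0.686304, PV = 712.383207
Price P = sum_t PV_t = 1313.696332
Convexity numerator sum_t t*(t + 1/m) * CF_t / (1+y/m)^(m*t + 2):
  t = 0.5000: term = 17.956887
  t = 1.0000: term = 52.866203
  t = 1.5000: term = 103.760948
  t = 2.0000: term = 169.710416
  t = 2.5000: term = 249.819061
  t = 3.0000: term = 343.225403
  t = 3.5000: term = 449.100953
  t = 4.0000: term = 566.649176
  t = 4.5000: term = 695.104485
  t = 5.0000: term = 833.731254
  t = 5.5000: term = 981.822871
  t = 6.0000: term = 1138.700805
  t = 6.5000: term = 1303.713712
  t = 7.0000: term = 1476.236557
  t = 7.5000: term = 1655.669768
  t = 8.0000: term = 1841.438408
  t = 8.5000: term = 2032.991373
  t = 9.0000: term = 2229.800617
  t = 9.5000: term = 2431.360393
  t = 10.0000: term = 72036.831844
Convexity = (1/P) * sum = 90610.491133 / 1313.696332 = 68.973696


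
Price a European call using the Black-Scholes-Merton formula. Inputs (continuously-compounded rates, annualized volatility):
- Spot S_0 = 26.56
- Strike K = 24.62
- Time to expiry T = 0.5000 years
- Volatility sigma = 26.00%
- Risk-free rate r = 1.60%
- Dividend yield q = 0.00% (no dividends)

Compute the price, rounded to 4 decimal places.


d1 = (ln(S/K) + (r - q + 0.5*sigma^2) * T) / (sigma * sqrt(T)) = 0.54799255
d2 = d1 - sigma * sqrt(T) = 0.36414478
exp(-rT) = 0.99203191; exp(-qT) = 1.00000000
C = S_0 * exp(-qT) * N(d1) - K * exp(-rT) * N(d2)
N(d1) = 0.70815149; N(d2) = 0.64212505
C = 26.5600 * 1.00000000 * 0.70815149 - 24.6200 * 0.99203191 * 0.64212505 = 3.1254

Answer: Price = 3.1254


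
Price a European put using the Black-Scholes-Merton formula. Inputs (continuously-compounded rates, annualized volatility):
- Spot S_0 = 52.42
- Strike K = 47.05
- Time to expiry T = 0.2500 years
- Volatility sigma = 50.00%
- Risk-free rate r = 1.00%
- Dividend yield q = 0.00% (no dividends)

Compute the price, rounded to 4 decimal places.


d1 = (ln(S/K) + (r - q + 0.5*sigma^2) * T) / (sigma * sqrt(T)) = 0.56730933
d2 = d1 - sigma * sqrt(T) = 0.31730933
exp(-rT) = 0.99750312; exp(-qT) = 1.00000000
P = K * exp(-rT) * N(-d2) - S_0 * exp(-qT) * N(-d1)
N(-d1) = 0.28525202; N(-d2) = 0.37550445
P = 47.0500 * 0.99750312 * 0.37550445 - 52.4200 * 1.00000000 * 0.28525202 = 2.6705

Answer: Price = 2.6705


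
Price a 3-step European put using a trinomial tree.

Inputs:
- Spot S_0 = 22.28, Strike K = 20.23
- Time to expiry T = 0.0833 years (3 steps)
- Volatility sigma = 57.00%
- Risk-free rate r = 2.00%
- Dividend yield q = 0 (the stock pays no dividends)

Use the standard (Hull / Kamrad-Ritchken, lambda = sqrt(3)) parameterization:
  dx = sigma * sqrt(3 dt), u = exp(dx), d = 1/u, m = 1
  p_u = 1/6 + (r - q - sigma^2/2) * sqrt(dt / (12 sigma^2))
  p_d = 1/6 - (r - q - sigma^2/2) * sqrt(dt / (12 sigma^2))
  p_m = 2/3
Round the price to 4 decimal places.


dt = T/N = 0.027767; dx = sigma*sqrt(3*dt) = 0.164512
u = exp(dx) = 1.178818; d = 1/u = 0.848308
p_u = 0.154645, p_m = 0.666667, p_d = 0.178688
Discount per step: exp(-r*dt) = 0.999445
Stock lattice S(k, j) with j the centered position index:
  k=0: S(0,+0) = 22.2800
  k=1: S(1,-1) = 18.9003; S(1,+0) = 22.2800; S(1,+1) = 26.2641
  k=2: S(2,-2) = 16.0333; S(2,-1) = 18.9003; S(2,+0) = 22.2800; S(2,+1) = 26.2641; S(2,+2) = 30.9605
  k=3: S(3,-3) = 13.6011; S(3,-2) = 16.0333; S(3,-1) = 18.9003; S(3,+0) = 22.2800; S(3,+1) = 26.2641; S(3,+2) = 30.9605; S(3,+3) = 36.4968
Terminal payoffs V(N, j) = max(K - S_T, 0):
  V(3,-3) = 6.628859; V(3,-2) = 4.196736; V(3,-1) = 1.329706; V(3,+0) = 0.000000; V(3,+1) = 0.000000; V(3,+2) = 0.000000; V(3,+3) = 0.000000
Backward induction: V(k, j) = exp(-r*dt) * [p_u * V(k+1, j+1) + p_m * V(k+1, j) + p_d * V(k+1, j-1)]
  V(2,-2) = exp(-r*dt) * [p_u*1.329706 + p_m*4.196736 + p_d*6.628859] = 4.185630
  V(2,-1) = exp(-r*dt) * [p_u*0.000000 + p_m*1.329706 + p_d*4.196736] = 1.635469
  V(2,+0) = exp(-r*dt) * [p_u*0.000000 + p_m*0.000000 + p_d*1.329706] = 0.237471
  V(2,+1) = exp(-r*dt) * [p_u*0.000000 + p_m*0.000000 + p_d*0.000000] = 0.000000
  V(2,+2) = exp(-r*dt) * [p_u*0.000000 + p_m*0.000000 + p_d*0.000000] = 0.000000
  V(1,-1) = exp(-r*dt) * [p_u*0.237471 + p_m*1.635469 + p_d*4.185630] = 1.873918
  V(1,+0) = exp(-r*dt) * [p_u*0.000000 + p_m*0.237471 + p_d*1.635469] = 0.450303
  V(1,+1) = exp(-r*dt) * [p_u*0.000000 + p_m*0.000000 + p_d*0.237471] = 0.042410
  V(0,+0) = exp(-r*dt) * [p_u*0.042410 + p_m*0.450303 + p_d*1.873918] = 0.641251

Answer: Price = V(0,0) = 0.6413


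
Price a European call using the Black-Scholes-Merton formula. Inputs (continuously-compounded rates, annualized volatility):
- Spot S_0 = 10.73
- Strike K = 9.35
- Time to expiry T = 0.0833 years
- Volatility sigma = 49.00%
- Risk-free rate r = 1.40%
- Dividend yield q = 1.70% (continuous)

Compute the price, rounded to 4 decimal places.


d1 = (ln(S/K) + (r - q + 0.5*sigma^2) * T) / (sigma * sqrt(T)) = 1.04239039
d2 = d1 - sigma * sqrt(T) = 0.90096786
exp(-rT) = 0.99883448; exp(-qT) = 0.99858490
C = S_0 * exp(-qT) * N(d1) - K * exp(-rT) * N(d2)
N(d1) = 0.85138464; N(d2) = 0.81619730
C = 10.7300 * 0.99858490 * 0.85138464 - 9.3500 * 0.99883448 * 0.81619730 = 1.4999

Answer: Price = 1.4999


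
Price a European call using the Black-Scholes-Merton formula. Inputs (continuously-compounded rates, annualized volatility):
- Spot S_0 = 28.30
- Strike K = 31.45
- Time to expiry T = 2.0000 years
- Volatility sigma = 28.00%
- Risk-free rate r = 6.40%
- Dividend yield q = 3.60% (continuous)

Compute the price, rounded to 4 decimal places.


Answer: Price = 3.6020

Derivation:
d1 = (ln(S/K) + (r - q + 0.5*sigma^2) * T) / (sigma * sqrt(T)) = 0.07288963
d2 = d1 - sigma * sqrt(T) = -0.32309017
exp(-rT) = 0.87985338; exp(-qT) = 0.93053090
C = S_0 * exp(-qT) * N(d1) - K * exp(-rT) * N(d2)
N(d1) = 0.52905303; N(d2) = 0.37331348
C = 28.3000 * 0.93053090 * 0.52905303 - 31.4500 * 0.87985338 * 0.37331348 = 3.6020


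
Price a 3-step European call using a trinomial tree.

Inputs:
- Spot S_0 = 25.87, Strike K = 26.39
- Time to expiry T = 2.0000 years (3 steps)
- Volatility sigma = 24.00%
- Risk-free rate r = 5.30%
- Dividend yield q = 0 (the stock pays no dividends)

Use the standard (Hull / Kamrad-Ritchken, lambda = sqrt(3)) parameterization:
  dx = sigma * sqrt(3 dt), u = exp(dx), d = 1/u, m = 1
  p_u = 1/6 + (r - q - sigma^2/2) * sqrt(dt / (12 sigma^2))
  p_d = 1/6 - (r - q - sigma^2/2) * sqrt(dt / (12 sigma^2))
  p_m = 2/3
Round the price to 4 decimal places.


dt = T/N = 0.666667; dx = sigma*sqrt(3*dt) = 0.339411
u = exp(dx) = 1.404121; d = 1/u = 0.712189
p_u = 0.190433, p_m = 0.666667, p_d = 0.142900
Discount per step: exp(-r*dt) = 0.965284
Stock lattice S(k, j) with j the centered position index:
  k=0: S(0,+0) = 25.8700
  k=1: S(1,-1) = 18.4243; S(1,+0) = 25.8700; S(1,+1) = 36.3246
  k=2: S(2,-2) = 13.1216; S(2,-1) = 18.4243; S(2,+0) = 25.8700; S(2,+1) = 36.3246; S(2,+2) = 51.0041
  k=3: S(3,-3) = 9.3451; S(3,-2) = 13.1216; S(3,-1) = 18.4243; S(3,+0) = 25.8700; S(3,+1) = 36.3246; S(3,+2) = 51.0041; S(3,+3) = 71.6159
Terminal payoffs V(N, j) = max(S_T - K, 0):
  V(3,-3) = 0.000000; V(3,-2) = 0.000000; V(3,-1) = 0.000000; V(3,+0) = 0.000000; V(3,+1) = 9.934602; V(3,+2) = 24.614125; V(3,+3) = 45.225946
Backward induction: V(k, j) = exp(-r*dt) * [p_u * V(k+1, j+1) + p_m * V(k+1, j) + p_d * V(k+1, j-1)]
  V(2,-2) = exp(-r*dt) * [p_u*0.000000 + p_m*0.000000 + p_d*0.000000] = 0.000000
  V(2,-1) = exp(-r*dt) * [p_u*0.000000 + p_m*0.000000 + p_d*0.000000] = 0.000000
  V(2,+0) = exp(-r*dt) * [p_u*9.934602 + p_m*0.000000 + p_d*0.000000] = 1.826200
  V(2,+1) = exp(-r*dt) * [p_u*24.614125 + p_m*9.934602 + p_d*0.000000] = 10.917760
  V(2,+2) = exp(-r*dt) * [p_u*45.225946 + p_m*24.614125 + p_d*9.934602] = 25.523641
  V(1,-1) = exp(-r*dt) * [p_u*1.826200 + p_m*0.000000 + p_d*0.000000] = 0.335696
  V(1,+0) = exp(-r*dt) * [p_u*10.917760 + p_m*1.826200 + p_d*0.000000] = 3.182127
  V(1,+1) = exp(-r*dt) * [p_u*25.523641 + p_m*10.917760 + p_d*1.826200] = 11.969538
  V(0,+0) = exp(-r*dt) * [p_u*11.969538 + p_m*3.182127 + p_d*0.335696] = 4.294342

Answer: Price = V(0,0) = 4.2943


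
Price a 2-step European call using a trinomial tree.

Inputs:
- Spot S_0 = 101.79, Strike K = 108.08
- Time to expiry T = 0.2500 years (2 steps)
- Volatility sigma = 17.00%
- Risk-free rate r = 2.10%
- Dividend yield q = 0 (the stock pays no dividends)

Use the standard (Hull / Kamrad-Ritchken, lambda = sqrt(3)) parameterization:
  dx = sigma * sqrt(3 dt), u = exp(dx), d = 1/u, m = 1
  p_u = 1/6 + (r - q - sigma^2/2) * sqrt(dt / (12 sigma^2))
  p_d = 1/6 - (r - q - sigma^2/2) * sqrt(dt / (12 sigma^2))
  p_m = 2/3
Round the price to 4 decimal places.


Answer: Price = V(0,0) = 1.6038

Derivation:
dt = T/N = 0.125000; dx = sigma*sqrt(3*dt) = 0.104103
u = exp(dx) = 1.109715; d = 1/u = 0.901132
p_u = 0.170599, p_m = 0.666667, p_d = 0.162734
Discount per step: exp(-r*dt) = 0.997378
Stock lattice S(k, j) with j the centered position index:
  k=0: S(0,+0) = 101.7900
  k=1: S(1,-1) = 91.7262; S(1,+0) = 101.7900; S(1,+1) = 112.9579
  k=2: S(2,-2) = 82.6575; S(2,-1) = 91.7262; S(2,+0) = 101.7900; S(2,+1) = 112.9579; S(2,+2) = 125.3511
Terminal payoffs V(N, j) = max(S_T - K, 0):
  V(2,-2) = 0.000000; V(2,-1) = 0.000000; V(2,+0) = 0.000000; V(2,+1) = 4.877900; V(2,+2) = 17.271087
Backward induction: V(k, j) = exp(-r*dt) * [p_u * V(k+1, j+1) + p_m * V(k+1, j) + p_d * V(k+1, j-1)]
  V(1,-1) = exp(-r*dt) * [p_u*0.000000 + p_m*0.000000 + p_d*0.000000] = 0.000000
  V(1,+0) = exp(-r*dt) * [p_u*4.877900 + p_m*0.000000 + p_d*0.000000] = 0.829984
  V(1,+1) = exp(-r*dt) * [p_u*17.271087 + p_m*4.877900 + p_d*0.000000] = 6.182115
  V(0,+0) = exp(-r*dt) * [p_u*6.182115 + p_m*0.829984 + p_d*0.000000] = 1.603770


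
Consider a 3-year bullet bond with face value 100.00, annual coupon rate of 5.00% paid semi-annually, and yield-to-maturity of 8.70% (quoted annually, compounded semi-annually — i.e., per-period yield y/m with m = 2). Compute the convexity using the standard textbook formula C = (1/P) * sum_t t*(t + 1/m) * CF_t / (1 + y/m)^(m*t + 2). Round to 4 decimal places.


Answer: Convexity = 8.8426

Derivation:
Coupon per period c = face * coupon_rate / m = 2.500000
Periods per year m = 2; per-period yield y/m = 0.043500
Number of cashflows N = 6
Cashflows (t years, CF_t, discount factor 1/(1+y/m)^(m*t), PV):
  t = 0.5000: CF_t = 2.500000, DF = 0.958313, PV = 2.395783
  t = 1.0000: CF_t = 2.500000, DF = 0.918365, PV = 2.295911
  t = 1.5000: CF_t = 2.500000, DF = 0.880081, PV = 2.200202
  t = 2.0000: CF_t = 2.500000, DF = 0.843393, PV = 2.108483
  t = 2.5000: CF_t = 2.500000, DF = 0.808235, PV = 2.020588
  t = 3.0000: CF_t = 102.500000, DF = 0.774543, PV = 79.390611
Price P = sum_t PV_t = 90.411580
Convexity numerator sum_t t*(t + 1/m) * CF_t / (1+y/m)^(m*t + 2):
  t = 0.5000: term = 1.100101
  t = 1.0000: term = 3.162725
  t = 1.5000: term = 6.061764
  t = 2.0000: term = 9.681782
  t = 2.5000: term = 13.917271
  t = 3.0000: term = 765.549958
Convexity = (1/P) * sum = 799.473602 / 90.411580 = 8.842602


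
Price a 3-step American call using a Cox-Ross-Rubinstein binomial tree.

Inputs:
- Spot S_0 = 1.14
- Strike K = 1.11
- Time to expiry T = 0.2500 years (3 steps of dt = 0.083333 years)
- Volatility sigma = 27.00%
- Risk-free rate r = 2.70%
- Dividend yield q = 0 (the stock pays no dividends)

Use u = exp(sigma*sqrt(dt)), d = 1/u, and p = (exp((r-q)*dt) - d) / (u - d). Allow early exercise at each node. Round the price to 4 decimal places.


dt = T/N = 0.083333
u = exp(sigma*sqrt(dt)) = 1.081060; d = 1/u = 0.925018
p = (exp((r-q)*dt) - d) / (u - d) = 0.494960
Discount per step: exp(-r*dt) = 0.997753
Stock lattice S(k, i) with i counting down-moves:
  k=0: S(0,0) = 1.1400
  k=1: S(1,0) = 1.2324; S(1,1) = 1.0545
  k=2: S(2,0) = 1.3323; S(2,1) = 1.1400; S(2,2) = 0.9755
  k=3: S(3,0) = 1.4403; S(3,1) = 1.2324; S(3,2) = 1.0545; S(3,3) = 0.9023
Terminal payoffs V(N, i) = max(S_T - K, 0):
  V(3,0) = 0.330305; V(3,1) = 0.122409; V(3,2) = 0.000000; V(3,3) = 0.000000
Backward induction: V(k, i) = exp(-r*dt) * [p * V(k+1, i) + (1-p) * V(k+1, i+1)]; then take max(V_cont, immediate exercise) for American.
  V(2,0) = exp(-r*dt) * [p*0.330305 + (1-p)*0.122409] = 0.224803; exercise = 0.222308; V(2,0) = max -> 0.224803
  V(2,1) = exp(-r*dt) * [p*0.122409 + (1-p)*0.000000] = 0.060451; exercise = 0.030000; V(2,1) = max -> 0.060451
  V(2,2) = exp(-r*dt) * [p*0.000000 + (1-p)*0.000000] = 0.000000; exercise = 0.000000; V(2,2) = max -> 0.000000
  V(1,0) = exp(-r*dt) * [p*0.224803 + (1-p)*0.060451] = 0.141480; exercise = 0.122409; V(1,0) = max -> 0.141480
  V(1,1) = exp(-r*dt) * [p*0.060451 + (1-p)*0.000000] = 0.029854; exercise = 0.000000; V(1,1) = max -> 0.029854
  V(0,0) = exp(-r*dt) * [p*0.141480 + (1-p)*0.029854] = 0.084913; exercise = 0.030000; V(0,0) = max -> 0.084913

Answer: Price = V(0,0) = 0.0849


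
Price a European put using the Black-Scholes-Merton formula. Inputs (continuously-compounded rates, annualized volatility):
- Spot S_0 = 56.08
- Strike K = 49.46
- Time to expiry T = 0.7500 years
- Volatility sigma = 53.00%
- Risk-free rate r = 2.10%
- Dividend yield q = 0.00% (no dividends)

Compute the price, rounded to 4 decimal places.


d1 = (ln(S/K) + (r - q + 0.5*sigma^2) * T) / (sigma * sqrt(T)) = 0.53748582
d2 = d1 - sigma * sqrt(T) = 0.07849236
exp(-rT) = 0.98437338; exp(-qT) = 1.00000000
P = K * exp(-rT) * N(-d2) - S_0 * exp(-qT) * N(-d1)
N(-d1) = 0.29546604; N(-d2) = 0.46871820
P = 49.4600 * 0.98437338 * 0.46871820 - 56.0800 * 1.00000000 * 0.29546604 = 6.2508

Answer: Price = 6.2508


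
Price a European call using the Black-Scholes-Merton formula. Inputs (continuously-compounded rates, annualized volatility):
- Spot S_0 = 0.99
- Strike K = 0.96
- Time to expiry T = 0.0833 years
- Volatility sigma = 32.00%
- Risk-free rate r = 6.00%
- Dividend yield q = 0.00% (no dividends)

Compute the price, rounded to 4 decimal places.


d1 = (ln(S/K) + (r - q + 0.5*sigma^2) * T) / (sigma * sqrt(T)) = 0.43347416
d2 = d1 - sigma * sqrt(T) = 0.34111660
exp(-rT) = 0.99501447; exp(-qT) = 1.00000000
C = S_0 * exp(-qT) * N(d1) - K * exp(-rT) * N(d2)
N(d1) = 0.66766483; N(d2) = 0.63349210
C = 0.9900 * 1.00000000 * 0.66766483 - 0.9600 * 0.99501447 * 0.63349210 = 0.0559

Answer: Price = 0.0559


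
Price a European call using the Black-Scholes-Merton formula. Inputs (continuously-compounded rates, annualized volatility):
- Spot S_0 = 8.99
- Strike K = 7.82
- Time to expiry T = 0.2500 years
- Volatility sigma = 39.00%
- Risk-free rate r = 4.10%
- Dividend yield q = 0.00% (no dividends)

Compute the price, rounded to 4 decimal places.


d1 = (ln(S/K) + (r - q + 0.5*sigma^2) * T) / (sigma * sqrt(T)) = 0.86508099
d2 = d1 - sigma * sqrt(T) = 0.67008099
exp(-rT) = 0.98980235; exp(-qT) = 1.00000000
C = S_0 * exp(-qT) * N(d1) - K * exp(-rT) * N(d2)
N(d1) = 0.80650283; N(d2) = 0.74859692
C = 8.9900 * 1.00000000 * 0.80650283 - 7.8200 * 0.98980235 * 0.74859692 = 1.4561

Answer: Price = 1.4561


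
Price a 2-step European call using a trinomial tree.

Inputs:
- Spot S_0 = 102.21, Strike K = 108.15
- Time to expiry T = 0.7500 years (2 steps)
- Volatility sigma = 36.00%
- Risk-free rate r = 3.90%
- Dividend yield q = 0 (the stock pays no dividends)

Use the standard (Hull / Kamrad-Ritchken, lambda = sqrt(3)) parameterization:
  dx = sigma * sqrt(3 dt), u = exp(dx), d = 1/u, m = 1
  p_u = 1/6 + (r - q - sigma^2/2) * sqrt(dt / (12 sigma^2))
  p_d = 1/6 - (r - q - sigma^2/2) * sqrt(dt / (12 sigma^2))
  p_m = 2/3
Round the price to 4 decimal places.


dt = T/N = 0.375000; dx = sigma*sqrt(3*dt) = 0.381838
u = exp(dx) = 1.464974; d = 1/u = 0.682606
p_u = 0.153998, p_m = 0.666667, p_d = 0.179336
Discount per step: exp(-r*dt) = 0.985481
Stock lattice S(k, j) with j the centered position index:
  k=0: S(0,+0) = 102.2100
  k=1: S(1,-1) = 69.7691; S(1,+0) = 102.2100; S(1,+1) = 149.7350
  k=2: S(2,-2) = 47.6248; S(2,-1) = 69.7691; S(2,+0) = 102.2100; S(2,+1) = 149.7350; S(2,+2) = 219.3579
Terminal payoffs V(N, j) = max(S_T - K, 0):
  V(2,-2) = 0.000000; V(2,-1) = 0.000000; V(2,+0) = 0.000000; V(2,+1) = 41.585018; V(2,+2) = 111.207944
Backward induction: V(k, j) = exp(-r*dt) * [p_u * V(k+1, j+1) + p_m * V(k+1, j) + p_d * V(k+1, j-1)]
  V(1,-1) = exp(-r*dt) * [p_u*0.000000 + p_m*0.000000 + p_d*0.000000] = 0.000000
  V(1,+0) = exp(-r*dt) * [p_u*41.585018 + p_m*0.000000 + p_d*0.000000] = 6.311019
  V(1,+1) = exp(-r*dt) * [p_u*111.207944 + p_m*41.585018 + p_d*0.000000] = 44.197964
  V(0,+0) = exp(-r*dt) * [p_u*44.197964 + p_m*6.311019 + p_d*0.000000] = 10.853826

Answer: Price = V(0,0) = 10.8538


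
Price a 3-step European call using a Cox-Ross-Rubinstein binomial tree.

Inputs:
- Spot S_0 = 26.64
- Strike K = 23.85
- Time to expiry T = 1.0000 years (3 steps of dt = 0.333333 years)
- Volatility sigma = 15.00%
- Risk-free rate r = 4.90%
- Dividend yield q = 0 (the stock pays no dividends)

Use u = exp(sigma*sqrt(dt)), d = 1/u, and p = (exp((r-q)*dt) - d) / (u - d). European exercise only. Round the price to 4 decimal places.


dt = T/N = 0.333333
u = exp(sigma*sqrt(dt)) = 1.090463; d = 1/u = 0.917042
p = (exp((r-q)*dt) - d) / (u - d) = 0.573319
Discount per step: exp(-r*dt) = 0.983799
Stock lattice S(k, i) with i counting down-moves:
  k=0: S(0,0) = 26.6400
  k=1: S(1,0) = 29.0499; S(1,1) = 24.4300
  k=2: S(2,0) = 31.6779; S(2,1) = 26.6400; S(2,2) = 22.4033
  k=3: S(3,0) = 34.5436; S(3,1) = 29.0499; S(3,2) = 24.4300; S(3,3) = 20.5448
Terminal payoffs V(N, i) = max(S_T - K, 0):
  V(3,0) = 10.693571; V(3,1) = 5.199939; V(3,2) = 0.579986; V(3,3) = 0.000000
Backward induction: V(k, i) = exp(-r*dt) * [p * V(k+1, i) + (1-p) * V(k+1, i+1)].
  V(2,0) = exp(-r*dt) * [p*10.693571 + (1-p)*5.199939] = 8.214275
  V(2,1) = exp(-r*dt) * [p*5.199939 + (1-p)*0.579986] = 3.176386
  V(2,2) = exp(-r*dt) * [p*0.579986 + (1-p)*0.000000] = 0.327130
  V(1,0) = exp(-r*dt) * [p*8.214275 + (1-p)*3.176386] = 5.966451
  V(1,1) = exp(-r*dt) * [p*3.176386 + (1-p)*0.327130] = 1.928899
  V(0,0) = exp(-r*dt) * [p*5.966451 + (1-p)*1.928899] = 4.174953

Answer: Price = V(0,0) = 4.1750


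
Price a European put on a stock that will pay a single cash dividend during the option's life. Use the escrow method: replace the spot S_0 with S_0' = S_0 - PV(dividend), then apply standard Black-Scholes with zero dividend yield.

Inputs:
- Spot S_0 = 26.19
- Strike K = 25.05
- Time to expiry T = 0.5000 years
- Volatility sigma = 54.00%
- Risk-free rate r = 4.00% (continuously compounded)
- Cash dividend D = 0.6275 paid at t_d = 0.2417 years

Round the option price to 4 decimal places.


PV(D) = D * exp(-r * t_d) = 0.6275 * 0.99037858 = 0.62146256
S_0' = S_0 - PV(D) = 26.1900 - 0.62146256 = 25.56853744
d1 = (ln(S_0'/K) + (r + sigma^2/2)*T) / (sigma*sqrt(T)) = 0.29695542
d2 = d1 - sigma*sqrt(T) = -0.08488225
exp(-rT) = 0.98019867
N(-d1) = 0.38325027; N(-d2) = 0.53382250
P = K * exp(-rT) * N(-d2) - S_0' * N(-d1) = 25.0500 * 0.98019867 * 0.53382250 - 25.56853744 * 0.38325027 = 3.3083

Answer: Price = 3.3083


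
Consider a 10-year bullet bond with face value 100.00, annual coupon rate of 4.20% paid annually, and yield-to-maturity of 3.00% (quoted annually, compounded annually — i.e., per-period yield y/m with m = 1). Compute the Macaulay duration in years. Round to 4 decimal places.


Coupon per period c = face * coupon_rate / m = 4.200000
Periods per year m = 1; per-period yield y/m = 0.030000
Number of cashflows N = 10
Cashflows (t years, CF_t, discount factor 1/(1+y/m)^(m*t), PV):
  t = 1.0000: CF_t = 4.200000, DF = 0.970874, PV = 4.077670
  t = 2.0000: CF_t = 4.200000, DF = 0.942596, PV = 3.958903
  t = 3.0000: CF_t = 4.200000, DF = 0.915142, PV = 3.843595
  t = 4.0000: CF_t = 4.200000, DF = 0.888487, PV = 3.731646
  t = 5.0000: CF_t = 4.200000, DF = 0.862609, PV = 3.622957
  t = 6.0000: CF_t = 4.200000, DF = 0.837484, PV = 3.517434
  t = 7.0000: CF_t = 4.200000, DF = 0.813092, PV = 3.414984
  t = 8.0000: CF_t = 4.200000, DF = 0.789409, PV = 3.315519
  t = 9.0000: CF_t = 4.200000, DF = 0.766417, PV = 3.218950
  t = 10.0000: CF_t = 104.200000, DF = 0.744094, PV = 77.534586
Price P = sum_t PV_t = 110.236243
Macaulay numerator sum_t t * PV_t:
  t * PV_t at t = 1.0000: 4.077670
  t * PV_t at t = 2.0000: 7.917806
  t * PV_t at t = 3.0000: 11.530785
  t * PV_t at t = 4.0000: 14.926582
  t * PV_t at t = 5.0000: 18.114784
  t * PV_t at t = 6.0000: 21.104603
  t * PV_t at t = 7.0000: 23.904890
  t * PV_t at t = 8.0000: 26.524150
  t * PV_t at t = 9.0000: 28.970552
  t * PV_t at t = 10.0000: 775.345859
Macaulay duration D = (sum_t t * PV_t) / P = 932.417683 / 110.236243 = 8.458359

Answer: Macaulay duration = 8.4584 years


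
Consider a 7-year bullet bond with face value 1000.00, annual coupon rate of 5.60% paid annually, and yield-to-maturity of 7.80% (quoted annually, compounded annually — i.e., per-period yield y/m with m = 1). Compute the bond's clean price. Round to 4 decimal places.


Answer: Price = 884.6722

Derivation:
Coupon per period c = face * coupon_rate / m = 56.000000
Periods per year m = 1; per-period yield y/m = 0.078000
Number of cashflows N = 7
Cashflows (t years, CF_t, discount factor 1/(1+y/m)^(m*t), PV):
  t = 1.0000: CF_t = 56.000000, DF = 0.927644, PV = 51.948052
  t = 2.0000: CF_t = 56.000000, DF = 0.860523, PV = 48.189288
  t = 3.0000: CF_t = 56.000000, DF = 0.798259, PV = 44.702493
  t = 4.0000: CF_t = 56.000000, DF = 0.740500, PV = 41.467990
  t = 5.0000: CF_t = 56.000000, DF = 0.686920, PV = 38.467523
  t = 6.0000: CF_t = 56.000000, DF = 0.637217, PV = 35.684159
  t = 7.0000: CF_t = 1056.000000, DF = 0.591111, PV = 624.212688
Price P = sum_t PV_t = 884.672192


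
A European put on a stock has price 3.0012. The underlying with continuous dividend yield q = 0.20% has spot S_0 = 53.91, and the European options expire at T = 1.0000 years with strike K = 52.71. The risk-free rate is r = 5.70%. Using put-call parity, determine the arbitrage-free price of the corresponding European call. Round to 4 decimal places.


Put-call parity: C - P = S_0 * exp(-qT) - K * exp(-rT).
S_0 * exp(-qT) = 53.9100 * 0.99800200 = 53.80228775
K * exp(-rT) = 52.7100 * 0.94459407 = 49.78955340
C = P + S*exp(-qT) - K*exp(-rT)
C = 3.0012 + 53.80228775 - 49.78955340 = 7.0139

Answer: Call price = 7.0139


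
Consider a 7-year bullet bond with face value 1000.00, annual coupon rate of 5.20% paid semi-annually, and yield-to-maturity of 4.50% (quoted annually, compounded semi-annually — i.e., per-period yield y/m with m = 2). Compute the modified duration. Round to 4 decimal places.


Coupon per period c = face * coupon_rate / m = 26.000000
Periods per year m = 2; per-period yield y/m = 0.022500
Number of cashflows N = 14
Cashflows (t years, CF_t, discount factor 1/(1+y/m)^(m*t), PV):
  t = 0.5000: CF_t = 26.000000, DF = 0.977995, PV = 25.427873
  t = 1.0000: CF_t = 26.000000, DF = 0.956474, PV = 24.868335
  t = 1.5000: CF_t = 26.000000, DF = 0.935427, PV = 24.321110
  t = 2.0000: CF_t = 26.000000, DF = 0.914843, PV = 23.785927
  t = 2.5000: CF_t = 26.000000, DF = 0.894712, PV = 23.262520
  t = 3.0000: CF_t = 26.000000, DF = 0.875024, PV = 22.750631
  t = 3.5000: CF_t = 26.000000, DF = 0.855769, PV = 22.250006
  t = 4.0000: CF_t = 26.000000, DF = 0.836938, PV = 21.760397
  t = 4.5000: CF_t = 26.000000, DF = 0.818522, PV = 21.281562
  t = 5.0000: CF_t = 26.000000, DF = 0.800510, PV = 20.813263
  t = 5.5000: CF_t = 26.000000, DF = 0.782895, PV = 20.355270
  t = 6.0000: CF_t = 26.000000, DF = 0.765667, PV = 19.907354
  t = 6.5000: CF_t = 26.000000, DF = 0.748819, PV = 19.469295
  t = 7.0000: CF_t = 1026.000000, DF = 0.732341, PV = 751.382243
Price P = sum_t PV_t = 1041.635787
First compute Macaulay numerator sum_t t * PV_t:
  t * PV_t at t = 0.5000: 12.713936
  t * PV_t at t = 1.0000: 24.868335
  t * PV_t at t = 1.5000: 36.481666
  t * PV_t at t = 2.0000: 47.571854
  t * PV_t at t = 2.5000: 58.156301
  t * PV_t at t = 3.0000: 68.251893
  t * PV_t at t = 3.5000: 77.875021
  t * PV_t at t = 4.0000: 87.041588
  t * PV_t at t = 4.5000: 95.767028
  t * PV_t at t = 5.0000: 104.066317
  t * PV_t at t = 5.5000: 111.953984
  t * PV_t at t = 6.0000: 119.444126
  t * PV_t at t = 6.5000: 126.550419
  t * PV_t at t = 7.0000: 5259.675699
Macaulay duration D = 6230.418168 / 1041.635787 = 5.981379
Modified duration = D / (1 + y/m) = 5.981379 / (1 + 0.022500) = 5.849759

Answer: Modified duration = 5.8498


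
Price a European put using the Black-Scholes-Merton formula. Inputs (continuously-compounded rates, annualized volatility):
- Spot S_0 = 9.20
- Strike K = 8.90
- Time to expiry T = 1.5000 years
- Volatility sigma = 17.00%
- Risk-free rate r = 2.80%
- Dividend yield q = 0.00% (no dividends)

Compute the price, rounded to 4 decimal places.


d1 = (ln(S/K) + (r - q + 0.5*sigma^2) * T) / (sigma * sqrt(T)) = 0.46505343
d2 = d1 - sigma * sqrt(T) = 0.25684681
exp(-rT) = 0.95886978; exp(-qT) = 1.00000000
P = K * exp(-rT) * N(-d2) - S_0 * exp(-qT) * N(-d1)
N(-d1) = 0.32094660; N(-d2) = 0.39864852
P = 8.9000 * 0.95886978 * 0.39864852 - 9.2000 * 1.00000000 * 0.32094660 = 0.4493

Answer: Price = 0.4493


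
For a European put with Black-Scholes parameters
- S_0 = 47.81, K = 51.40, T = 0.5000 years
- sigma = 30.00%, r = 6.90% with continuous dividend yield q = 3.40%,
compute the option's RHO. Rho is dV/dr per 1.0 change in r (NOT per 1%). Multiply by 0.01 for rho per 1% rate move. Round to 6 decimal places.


d1 = -0.1527508560; d2 = -0.3648828903
phi(d1) = 0.3943150992; exp(-qT) = 0.9831436846; exp(-rT) = 0.9660883397
N(-d2) = 0.6424005867
Rho = -K*T*exp(-rT)*N(-d2) = -51.4000 * 0.5000 * 0.9660883397 * 0.6424005867 = -15.949824

Answer: Rho = -15.949824


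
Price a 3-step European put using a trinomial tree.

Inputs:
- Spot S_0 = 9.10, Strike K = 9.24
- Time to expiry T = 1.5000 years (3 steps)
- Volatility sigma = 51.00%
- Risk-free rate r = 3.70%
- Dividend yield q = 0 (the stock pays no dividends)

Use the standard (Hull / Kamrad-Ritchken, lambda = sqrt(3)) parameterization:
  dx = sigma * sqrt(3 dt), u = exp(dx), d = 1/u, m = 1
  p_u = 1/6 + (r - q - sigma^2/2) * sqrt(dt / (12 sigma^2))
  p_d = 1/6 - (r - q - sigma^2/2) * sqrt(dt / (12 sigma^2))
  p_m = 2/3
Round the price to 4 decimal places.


Answer: Price = V(0,0) = 1.8277

Derivation:
dt = T/N = 0.500000; dx = sigma*sqrt(3*dt) = 0.624620
u = exp(dx) = 1.867536; d = 1/u = 0.535465
p_u = 0.129424, p_m = 0.666667, p_d = 0.203909
Discount per step: exp(-r*dt) = 0.981670
Stock lattice S(k, j) with j the centered position index:
  k=0: S(0,+0) = 9.1000
  k=1: S(1,-1) = 4.8727; S(1,+0) = 9.1000; S(1,+1) = 16.9946
  k=2: S(2,-2) = 2.6092; S(2,-1) = 4.8727; S(2,+0) = 9.1000; S(2,+1) = 16.9946; S(2,+2) = 31.7380
  k=3: S(3,-3) = 1.3971; S(3,-2) = 2.6092; S(3,-1) = 4.8727; S(3,+0) = 9.1000; S(3,+1) = 16.9946; S(3,+2) = 31.7380; S(3,+3) = 59.2718
Terminal payoffs V(N, j) = max(K - S_T, 0):
  V(3,-3) = 7.842878; V(3,-2) = 6.630824; V(3,-1) = 4.367269; V(3,+0) = 0.140000; V(3,+1) = 0.000000; V(3,+2) = 0.000000; V(3,+3) = 0.000000
Backward induction: V(k, j) = exp(-r*dt) * [p_u * V(k+1, j+1) + p_m * V(k+1, j) + p_d * V(k+1, j-1)]
  V(2,-2) = exp(-r*dt) * [p_u*4.367269 + p_m*6.630824 + p_d*7.842878] = 6.464312
  V(2,-1) = exp(-r*dt) * [p_u*0.140000 + p_m*4.367269 + p_d*6.630824] = 4.203235
  V(2,+0) = exp(-r*dt) * [p_u*0.000000 + p_m*0.140000 + p_d*4.367269] = 0.965826
  V(2,+1) = exp(-r*dt) * [p_u*0.000000 + p_m*0.000000 + p_d*0.140000] = 0.028024
  V(2,+2) = exp(-r*dt) * [p_u*0.000000 + p_m*0.000000 + p_d*0.000000] = 0.000000
  V(1,-1) = exp(-r*dt) * [p_u*0.965826 + p_m*4.203235 + p_d*6.464312] = 4.167475
  V(1,+0) = exp(-r*dt) * [p_u*0.028024 + p_m*0.965826 + p_d*4.203235] = 1.477011
  V(1,+1) = exp(-r*dt) * [p_u*0.000000 + p_m*0.028024 + p_d*0.965826] = 0.211671
  V(0,+0) = exp(-r*dt) * [p_u*0.211671 + p_m*1.477011 + p_d*4.167475] = 1.827729


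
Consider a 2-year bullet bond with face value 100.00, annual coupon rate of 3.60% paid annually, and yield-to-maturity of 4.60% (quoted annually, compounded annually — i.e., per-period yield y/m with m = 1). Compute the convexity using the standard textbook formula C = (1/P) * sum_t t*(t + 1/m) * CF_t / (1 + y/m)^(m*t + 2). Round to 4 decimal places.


Answer: Convexity = 5.3557

Derivation:
Coupon per period c = face * coupon_rate / m = 3.600000
Periods per year m = 1; per-period yield y/m = 0.046000
Number of cashflows N = 2
Cashflows (t years, CF_t, discount factor 1/(1+y/m)^(m*t), PV):
  t = 1.0000: CF_t = 3.600000, DF = 0.956023, PV = 3.441683
  t = 2.0000: CF_t = 103.600000, DF = 0.913980, PV = 94.688315
Price P = sum_t PV_t = 98.129997
Convexity numerator sum_t t*(t + 1/m) * CF_t / (1+y/m)^(m*t + 2):
  t = 1.0000: term = 6.291257
  t = 2.0000: term = 519.259281
Convexity = (1/P) * sum = 525.550538 / 98.129997 = 5.355656


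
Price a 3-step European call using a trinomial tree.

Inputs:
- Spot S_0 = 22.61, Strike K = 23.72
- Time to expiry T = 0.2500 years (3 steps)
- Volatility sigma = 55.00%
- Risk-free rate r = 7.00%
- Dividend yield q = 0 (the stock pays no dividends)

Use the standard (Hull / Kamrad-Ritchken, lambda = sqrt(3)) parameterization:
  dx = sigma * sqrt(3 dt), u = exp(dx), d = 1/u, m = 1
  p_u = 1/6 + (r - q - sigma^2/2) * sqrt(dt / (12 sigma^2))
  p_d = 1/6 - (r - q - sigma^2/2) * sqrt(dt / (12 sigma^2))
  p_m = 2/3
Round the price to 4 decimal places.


dt = T/N = 0.083333; dx = sigma*sqrt(3*dt) = 0.275000
u = exp(dx) = 1.316531; d = 1/u = 0.759572
p_u = 0.154356, p_m = 0.666667, p_d = 0.178977
Discount per step: exp(-r*dt) = 0.994184
Stock lattice S(k, j) with j the centered position index:
  k=0: S(0,+0) = 22.6100
  k=1: S(1,-1) = 17.1739; S(1,+0) = 22.6100; S(1,+1) = 29.7668
  k=2: S(2,-2) = 13.0448; S(2,-1) = 17.1739; S(2,+0) = 22.6100; S(2,+1) = 29.7668; S(2,+2) = 39.1889
  k=3: S(3,-3) = 9.9085; S(3,-2) = 13.0448; S(3,-1) = 17.1739; S(3,+0) = 22.6100; S(3,+1) = 29.7668; S(3,+2) = 39.1889; S(3,+3) = 51.5933
Terminal payoffs V(N, j) = max(S_T - K, 0):
  V(3,-3) = 0.000000; V(3,-2) = 0.000000; V(3,-1) = 0.000000; V(3,+0) = 0.000000; V(3,+1) = 6.046759; V(3,+2) = 15.468851; V(3,+3) = 27.873324
Backward induction: V(k, j) = exp(-r*dt) * [p_u * V(k+1, j+1) + p_m * V(k+1, j) + p_d * V(k+1, j-1)]
  V(2,-2) = exp(-r*dt) * [p_u*0.000000 + p_m*0.000000 + p_d*0.000000] = 0.000000
  V(2,-1) = exp(-r*dt) * [p_u*0.000000 + p_m*0.000000 + p_d*0.000000] = 0.000000
  V(2,+0) = exp(-r*dt) * [p_u*6.046759 + p_m*0.000000 + p_d*0.000000] = 0.927925
  V(2,+1) = exp(-r*dt) * [p_u*15.468851 + p_m*6.046759 + p_d*0.000000] = 6.381549
  V(2,+2) = exp(-r*dt) * [p_u*27.873324 + p_m*15.468851 + p_d*6.046759] = 15.605915
  V(1,-1) = exp(-r*dt) * [p_u*0.927925 + p_m*0.000000 + p_d*0.000000] = 0.142398
  V(1,+0) = exp(-r*dt) * [p_u*6.381549 + p_m*0.927925 + p_d*0.000000] = 1.594320
  V(1,+1) = exp(-r*dt) * [p_u*15.605915 + p_m*6.381549 + p_d*0.927925] = 6.789589
  V(0,+0) = exp(-r*dt) * [p_u*6.789589 + p_m*1.594320 + p_d*0.142398] = 2.123954

Answer: Price = V(0,0) = 2.1240


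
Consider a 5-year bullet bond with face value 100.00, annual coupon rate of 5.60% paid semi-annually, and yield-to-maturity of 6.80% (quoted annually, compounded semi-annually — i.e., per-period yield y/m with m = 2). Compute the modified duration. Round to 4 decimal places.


Answer: Modified duration = 4.2666

Derivation:
Coupon per period c = face * coupon_rate / m = 2.800000
Periods per year m = 2; per-period yield y/m = 0.034000
Number of cashflows N = 10
Cashflows (t years, CF_t, discount factor 1/(1+y/m)^(m*t), PV):
  t = 0.5000: CF_t = 2.800000, DF = 0.967118, PV = 2.707930
  t = 1.0000: CF_t = 2.800000, DF = 0.935317, PV = 2.618888
  t = 1.5000: CF_t = 2.800000, DF = 0.904562, PV = 2.532774
  t = 2.0000: CF_t = 2.800000, DF = 0.874818, PV = 2.449491
  t = 2.5000: CF_t = 2.800000, DF = 0.846052, PV = 2.368947
  t = 3.0000: CF_t = 2.800000, DF = 0.818233, PV = 2.291051
  t = 3.5000: CF_t = 2.800000, DF = 0.791327, PV = 2.215717
  t = 4.0000: CF_t = 2.800000, DF = 0.765307, PV = 2.142860
  t = 4.5000: CF_t = 2.800000, DF = 0.740142, PV = 2.072398
  t = 5.0000: CF_t = 102.800000, DF = 0.715805, PV = 73.584734
Price P = sum_t PV_t = 94.984791
First compute Macaulay numerator sum_t t * PV_t:
  t * PV_t at t = 0.5000: 1.353965
  t * PV_t at t = 1.0000: 2.618888
  t * PV_t at t = 1.5000: 3.799161
  t * PV_t at t = 2.0000: 4.898982
  t * PV_t at t = 2.5000: 5.922367
  t * PV_t at t = 3.0000: 6.873154
  t * PV_t at t = 3.5000: 7.755009
  t * PV_t at t = 4.0000: 8.571438
  t * PV_t at t = 4.5000: 9.325791
  t * PV_t at t = 5.0000: 367.923672
Macaulay duration D = 419.042429 / 94.984791 = 4.411679
Modified duration = D / (1 + y/m) = 4.411679 / (1 + 0.034000) = 4.266614


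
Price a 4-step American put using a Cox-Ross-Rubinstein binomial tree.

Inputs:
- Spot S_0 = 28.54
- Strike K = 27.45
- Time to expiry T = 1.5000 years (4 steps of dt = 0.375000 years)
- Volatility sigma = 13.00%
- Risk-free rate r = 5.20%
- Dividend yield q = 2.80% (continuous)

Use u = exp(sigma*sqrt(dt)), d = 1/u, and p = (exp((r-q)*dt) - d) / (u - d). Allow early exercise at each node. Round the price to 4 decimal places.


Answer: Price = V(0,0) = 0.9488

Derivation:
dt = T/N = 0.375000
u = exp(sigma*sqrt(dt)) = 1.082863; d = 1/u = 0.923478
p = (exp((r-q)*dt) - d) / (u - d) = 0.536830
Discount per step: exp(-r*dt) = 0.980689
Stock lattice S(k, i) with i counting down-moves:
  k=0: S(0,0) = 28.5400
  k=1: S(1,0) = 30.9049; S(1,1) = 26.3561
  k=2: S(2,0) = 33.4658; S(2,1) = 28.5400; S(2,2) = 24.3392
  k=3: S(3,0) = 36.2389; S(3,1) = 30.9049; S(3,2) = 26.3561; S(3,3) = 22.4767
  k=4: S(4,0) = 39.2417; S(4,1) = 33.4658; S(4,2) = 28.5400; S(4,3) = 24.3392; S(4,4) = 20.7568
Terminal payoffs V(N, i) = max(K - S_T, 0):
  V(4,0) = 0.000000; V(4,1) = 0.000000; V(4,2) = 0.000000; V(4,3) = 3.110762; V(4,4) = 6.693220
Backward induction: V(k, i) = exp(-r*dt) * [p * V(k+1, i) + (1-p) * V(k+1, i+1)]; then take max(V_cont, immediate exercise) for American.
  V(3,0) = exp(-r*dt) * [p*0.000000 + (1-p)*0.000000] = 0.000000; exercise = 0.000000; V(3,0) = max -> 0.000000
  V(3,1) = exp(-r*dt) * [p*0.000000 + (1-p)*0.000000] = 0.000000; exercise = 0.000000; V(3,1) = max -> 0.000000
  V(3,2) = exp(-r*dt) * [p*0.000000 + (1-p)*3.110762] = 1.412987; exercise = 1.093941; V(3,2) = max -> 1.412987
  V(3,3) = exp(-r*dt) * [p*3.110762 + (1-p)*6.693220] = 4.677933; exercise = 4.973252; V(3,3) = max -> 4.973252
  V(2,0) = exp(-r*dt) * [p*0.000000 + (1-p)*0.000000] = 0.000000; exercise = 0.000000; V(2,0) = max -> 0.000000
  V(2,1) = exp(-r*dt) * [p*0.000000 + (1-p)*1.412987] = 0.641815; exercise = 0.000000; V(2,1) = max -> 0.641815
  V(2,2) = exp(-r*dt) * [p*1.412987 + (1-p)*4.973252] = 3.002863; exercise = 3.110762; V(2,2) = max -> 3.110762
  V(1,0) = exp(-r*dt) * [p*0.000000 + (1-p)*0.641815] = 0.291528; exercise = 0.000000; V(1,0) = max -> 0.291528
  V(1,1) = exp(-r*dt) * [p*0.641815 + (1-p)*3.110762] = 1.750879; exercise = 1.093941; V(1,1) = max -> 1.750879
  V(0,0) = exp(-r*dt) * [p*0.291528 + (1-p)*1.750879] = 0.948773; exercise = 0.000000; V(0,0) = max -> 0.948773


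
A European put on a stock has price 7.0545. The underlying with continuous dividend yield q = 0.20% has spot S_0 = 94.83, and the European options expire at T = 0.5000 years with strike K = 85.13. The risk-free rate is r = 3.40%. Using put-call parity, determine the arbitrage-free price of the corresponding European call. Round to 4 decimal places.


Put-call parity: C - P = S_0 * exp(-qT) - K * exp(-rT).
S_0 * exp(-qT) = 94.8300 * 0.99900050 = 94.73521740
K * exp(-rT) = 85.1300 * 0.98314368 = 83.69502187
C = P + S*exp(-qT) - K*exp(-rT)
C = 7.0545 + 94.73521740 - 83.69502187 = 18.0947

Answer: Call price = 18.0947
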